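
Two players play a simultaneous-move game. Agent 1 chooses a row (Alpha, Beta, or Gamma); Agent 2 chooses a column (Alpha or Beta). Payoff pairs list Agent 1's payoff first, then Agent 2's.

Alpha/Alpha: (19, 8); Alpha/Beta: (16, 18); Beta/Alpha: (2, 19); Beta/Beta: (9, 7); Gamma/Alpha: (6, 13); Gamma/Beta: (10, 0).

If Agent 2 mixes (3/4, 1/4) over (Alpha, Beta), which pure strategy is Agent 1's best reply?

Compute Agent 1's expected payoff from each pure strategy against the given mix.
Alpha: (3/4)·19 + (1/4)·16 = 73/4
Beta: (3/4)·2 + (1/4)·9 = 15/4
Gamma: (3/4)·6 + (1/4)·10 = 7
Highest expected payoff is 73/4, from Alpha.

Alpha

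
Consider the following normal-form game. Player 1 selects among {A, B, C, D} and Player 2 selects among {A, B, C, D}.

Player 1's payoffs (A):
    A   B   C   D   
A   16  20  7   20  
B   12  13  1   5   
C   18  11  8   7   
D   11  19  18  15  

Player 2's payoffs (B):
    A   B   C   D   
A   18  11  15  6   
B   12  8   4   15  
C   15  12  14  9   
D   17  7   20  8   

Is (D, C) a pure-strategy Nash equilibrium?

Yes

Holding Player 2 at C: Player 1 gets 18 from D, versus 7 from A, 1 from B, 8 from C. No profitable deviation for Player 1.
Holding Player 1 at D: Player 2 gets 20 from C, versus 17 from A, 7 from B, 8 from D. No profitable deviation for Player 2 either.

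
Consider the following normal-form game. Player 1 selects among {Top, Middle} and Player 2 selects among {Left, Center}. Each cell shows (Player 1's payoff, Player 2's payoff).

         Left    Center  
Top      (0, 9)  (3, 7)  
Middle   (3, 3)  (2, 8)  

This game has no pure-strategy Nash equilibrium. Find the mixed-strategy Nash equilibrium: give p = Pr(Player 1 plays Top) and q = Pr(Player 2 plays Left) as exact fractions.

p = 5/7, q = 1/4

In a mixed NE each player is indifferent between their pure strategies, so the opponent's mix sets the indifference.
Player 2 indifferent between Left and Center: p·9 + (1−p)·3 = p·7 + (1−p)·8 ⟹ 3 + 6p = 8 + (-1)p ⟹ p = 5/7.
Player 1 indifferent between Top and Middle: q·0 + (1−q)·3 = q·3 + (1−q)·2 ⟹ 3 + (-3)q = 2 + 1q ⟹ q = 1/4.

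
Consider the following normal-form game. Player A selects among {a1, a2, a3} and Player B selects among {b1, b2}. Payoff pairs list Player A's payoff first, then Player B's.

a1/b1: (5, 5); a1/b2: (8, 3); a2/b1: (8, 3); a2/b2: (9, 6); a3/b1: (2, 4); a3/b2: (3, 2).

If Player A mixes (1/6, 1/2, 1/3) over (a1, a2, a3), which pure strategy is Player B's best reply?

Player B's best reply maximizes expected payoff against the mix.
b1: (1/6)·5 + (1/2)·3 + (1/3)·4 = 11/3
b2: (1/6)·3 + (1/2)·6 + (1/3)·2 = 25/6
Highest expected payoff is 25/6, from b2.

b2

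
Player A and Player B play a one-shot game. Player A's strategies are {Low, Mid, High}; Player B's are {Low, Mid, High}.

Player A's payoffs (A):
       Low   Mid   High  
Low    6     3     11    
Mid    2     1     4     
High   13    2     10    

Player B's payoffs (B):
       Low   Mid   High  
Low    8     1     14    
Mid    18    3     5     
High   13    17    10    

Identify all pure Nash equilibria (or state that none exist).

Check mutual best responses: a cell is a NE iff neither player can gain by unilaterally deviating.
Player A's best responses — vs Low: High (payoff 13); vs Mid: Low (payoff 3); vs High: Low (payoff 11).
Player B's best responses — vs Low: High (payoff 14); vs Mid: Low (payoff 18); vs High: Mid (payoff 17).
The only mutual best response is (Low, High); neither player gains by switching there.

(Low, High)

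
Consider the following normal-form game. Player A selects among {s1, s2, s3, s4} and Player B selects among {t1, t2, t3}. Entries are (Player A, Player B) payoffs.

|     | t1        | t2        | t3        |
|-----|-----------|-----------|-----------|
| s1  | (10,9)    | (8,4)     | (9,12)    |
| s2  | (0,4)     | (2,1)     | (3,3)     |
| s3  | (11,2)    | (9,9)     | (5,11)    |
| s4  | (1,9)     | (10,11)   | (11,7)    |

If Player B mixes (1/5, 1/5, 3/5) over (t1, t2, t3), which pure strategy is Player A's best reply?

Player A's best reply maximizes expected payoff against the mix.
s1: (1/5)·10 + (1/5)·8 + (3/5)·9 = 9
s2: (1/5)·0 + (1/5)·2 + (3/5)·3 = 11/5
s3: (1/5)·11 + (1/5)·9 + (3/5)·5 = 7
s4: (1/5)·1 + (1/5)·10 + (3/5)·11 = 44/5
Highest expected payoff is 9, from s1.

s1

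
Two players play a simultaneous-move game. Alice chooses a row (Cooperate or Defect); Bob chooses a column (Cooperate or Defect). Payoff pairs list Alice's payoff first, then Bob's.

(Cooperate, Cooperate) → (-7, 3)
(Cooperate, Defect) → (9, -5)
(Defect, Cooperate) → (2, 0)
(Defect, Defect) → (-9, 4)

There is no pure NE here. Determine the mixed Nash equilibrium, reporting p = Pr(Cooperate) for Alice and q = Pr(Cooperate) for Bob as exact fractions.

Each player's mixing probability is pinned down by making the *other* player indifferent.
Bob indifferent between Cooperate and Defect: p·3 + (1−p)·0 = p·(-5) + (1−p)·4 ⟹ 0 + 3p = 4 + (-9)p ⟹ p = 1/3.
Alice indifferent between Cooperate and Defect: q·(-7) + (1−q)·9 = q·2 + (1−q)·(-9) ⟹ 9 + (-16)q = (-9) + 11q ⟹ q = 2/3.

p = 1/3, q = 2/3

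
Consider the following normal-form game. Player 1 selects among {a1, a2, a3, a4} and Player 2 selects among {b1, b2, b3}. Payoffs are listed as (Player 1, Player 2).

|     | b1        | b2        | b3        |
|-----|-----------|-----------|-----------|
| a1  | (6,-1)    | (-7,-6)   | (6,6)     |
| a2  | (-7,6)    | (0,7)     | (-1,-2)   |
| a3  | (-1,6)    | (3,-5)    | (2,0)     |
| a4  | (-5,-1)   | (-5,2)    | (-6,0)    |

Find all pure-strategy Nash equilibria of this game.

(a1, b3)

Check mutual best responses: a cell is a NE iff neither player can gain by unilaterally deviating.
Player 1's best responses — vs b1: a1 (payoff 6); vs b2: a3 (payoff 3); vs b3: a1 (payoff 6).
Player 2's best responses — vs a1: b3 (payoff 6); vs a2: b2 (payoff 7); vs a3: b1 (payoff 6); vs a4: b2 (payoff 2).
The only mutual best response is (a1, b3); neither player gains by switching there.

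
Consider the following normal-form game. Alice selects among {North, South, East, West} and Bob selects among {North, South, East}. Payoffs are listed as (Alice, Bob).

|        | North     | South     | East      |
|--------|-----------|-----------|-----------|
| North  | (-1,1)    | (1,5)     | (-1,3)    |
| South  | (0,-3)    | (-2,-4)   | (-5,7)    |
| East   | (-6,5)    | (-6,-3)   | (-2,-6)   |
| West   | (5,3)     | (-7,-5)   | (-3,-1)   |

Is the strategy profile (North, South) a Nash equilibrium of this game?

Holding Bob at South: Alice gets 1 from North, versus -2 from South, -6 from East, -7 from West. No profitable deviation for Alice.
Holding Alice at North: Bob gets 5 from South, versus 1 from North, 3 from East. No profitable deviation for Bob either.

Yes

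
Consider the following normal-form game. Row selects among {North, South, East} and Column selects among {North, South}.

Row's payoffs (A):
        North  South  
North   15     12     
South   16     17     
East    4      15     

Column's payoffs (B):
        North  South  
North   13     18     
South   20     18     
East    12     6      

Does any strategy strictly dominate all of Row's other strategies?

Check whether one of Row's strategies beats all alternatives regardless of what the opponent does.
South strictly dominates: vs North: 16 > each of {15, 4}; vs South: 17 > each of {12, 15}.

South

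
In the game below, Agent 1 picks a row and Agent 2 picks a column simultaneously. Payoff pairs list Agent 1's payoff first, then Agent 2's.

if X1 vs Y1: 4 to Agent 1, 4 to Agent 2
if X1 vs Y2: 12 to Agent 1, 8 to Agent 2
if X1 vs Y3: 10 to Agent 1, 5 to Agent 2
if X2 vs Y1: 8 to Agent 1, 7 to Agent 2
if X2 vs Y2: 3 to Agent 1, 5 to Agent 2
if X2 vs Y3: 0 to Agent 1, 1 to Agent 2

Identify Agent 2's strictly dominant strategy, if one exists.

A strategy is strictly dominant if it gives Agent 2 a strictly higher payoff than every other strategy, against every choice by the opponent.
Y1 is not dominant: against X1, Y2 gives 8 > 4.
Y2 is not dominant: against X2, Y1 gives 7 > 5.
Y3 is not dominant: against X1, Y2 gives 8 > 5.
No single strategy is best against every opponent action.

None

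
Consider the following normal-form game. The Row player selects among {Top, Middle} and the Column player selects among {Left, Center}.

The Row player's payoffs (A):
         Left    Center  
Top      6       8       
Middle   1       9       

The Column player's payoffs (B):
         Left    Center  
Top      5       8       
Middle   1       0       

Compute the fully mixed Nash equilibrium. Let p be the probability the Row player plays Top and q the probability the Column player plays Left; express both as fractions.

p = 1/4, q = 1/6

In a mixed NE each player is indifferent between their pure strategies, so the opponent's mix sets the indifference.
The Column player indifferent between Left and Center: p·5 + (1−p)·1 = p·8 + (1−p)·0 ⟹ 1 + 4p = 0 + 8p ⟹ p = 1/4.
The Row player indifferent between Top and Middle: q·6 + (1−q)·8 = q·1 + (1−q)·9 ⟹ 8 + (-2)q = 9 + (-8)q ⟹ q = 1/6.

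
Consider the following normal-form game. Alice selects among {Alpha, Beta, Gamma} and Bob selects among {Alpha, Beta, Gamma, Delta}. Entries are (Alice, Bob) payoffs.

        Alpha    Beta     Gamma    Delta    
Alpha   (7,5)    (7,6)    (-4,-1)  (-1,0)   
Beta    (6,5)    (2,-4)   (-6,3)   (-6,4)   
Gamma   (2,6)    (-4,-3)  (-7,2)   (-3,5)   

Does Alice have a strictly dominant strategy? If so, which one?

Check whether one of Alice's strategies beats all alternatives regardless of what the opponent does.
Alpha strictly dominates: vs Alpha: 7 > each of {6, 2}; vs Beta: 7 > each of {2, -4}; vs Gamma: -4 > each of {-6, -7}; vs Delta: -1 > each of {-6, -3}.

Alpha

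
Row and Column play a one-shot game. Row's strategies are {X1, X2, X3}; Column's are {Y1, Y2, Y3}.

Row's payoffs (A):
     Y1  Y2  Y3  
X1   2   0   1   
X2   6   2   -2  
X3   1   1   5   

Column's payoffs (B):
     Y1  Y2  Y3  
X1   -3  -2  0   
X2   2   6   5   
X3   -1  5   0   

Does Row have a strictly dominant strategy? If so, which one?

No strictly dominant strategy

Check whether one of Row's strategies beats all alternatives regardless of what the opponent does.
X1 is not dominant: against Y1, X2 gives 6 > 2.
X2 is not dominant: against Y3, X1 gives 1 > -2.
X3 is not dominant: against Y1, X1 gives 2 > 1.
No single strategy is best against every opponent action.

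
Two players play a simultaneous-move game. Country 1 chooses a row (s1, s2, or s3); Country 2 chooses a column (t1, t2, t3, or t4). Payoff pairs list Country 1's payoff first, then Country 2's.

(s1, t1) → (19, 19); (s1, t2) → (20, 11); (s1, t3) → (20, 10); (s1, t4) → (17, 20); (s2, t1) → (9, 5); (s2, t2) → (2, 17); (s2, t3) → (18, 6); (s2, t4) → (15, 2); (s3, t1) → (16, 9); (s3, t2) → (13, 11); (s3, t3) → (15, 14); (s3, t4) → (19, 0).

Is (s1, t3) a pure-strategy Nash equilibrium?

No

Holding Country 2 at t3: Country 1 gets 20 from s1, versus 18 from s2, 15 from s3. No profitable deviation for Country 1.
Holding Country 1 at s1: Country 2 gets 10 from t3 but could get 20 by switching to t4. Country 2 has a profitable deviation.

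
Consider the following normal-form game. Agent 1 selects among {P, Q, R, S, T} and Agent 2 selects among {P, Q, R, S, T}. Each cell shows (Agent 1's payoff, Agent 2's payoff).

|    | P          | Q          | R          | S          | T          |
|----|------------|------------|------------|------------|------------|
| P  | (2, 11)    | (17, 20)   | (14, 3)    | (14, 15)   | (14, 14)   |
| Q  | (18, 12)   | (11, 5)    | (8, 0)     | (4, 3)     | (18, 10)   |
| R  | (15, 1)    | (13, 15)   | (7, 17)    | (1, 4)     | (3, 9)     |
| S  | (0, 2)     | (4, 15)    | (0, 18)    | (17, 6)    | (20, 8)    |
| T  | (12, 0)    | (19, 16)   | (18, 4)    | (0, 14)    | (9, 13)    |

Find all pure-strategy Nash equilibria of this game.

(Q, P) and (T, Q)

A profile is a Nash equilibrium when each player is best-responding to the other.
Agent 1's best responses — vs P: Q (payoff 18); vs Q: T (payoff 19); vs R: T (payoff 18); vs S: S (payoff 17); vs T: S (payoff 20).
Agent 2's best responses — vs P: Q (payoff 20); vs Q: P (payoff 12); vs R: R (payoff 17); vs S: R (payoff 18); vs T: Q (payoff 16).
Mutual best responses occur at (Q, P) and (T, Q); at each, neither player gains by switching.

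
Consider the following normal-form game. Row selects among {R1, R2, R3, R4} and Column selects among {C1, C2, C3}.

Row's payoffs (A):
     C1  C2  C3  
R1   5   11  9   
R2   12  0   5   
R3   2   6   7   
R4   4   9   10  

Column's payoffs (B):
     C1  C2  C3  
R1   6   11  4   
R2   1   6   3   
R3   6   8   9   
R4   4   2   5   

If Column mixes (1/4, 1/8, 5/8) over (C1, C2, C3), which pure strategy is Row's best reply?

R4

Compute Row's expected payoff from each pure strategy against the given mix.
R1: (1/4)·5 + (1/8)·11 + (5/8)·9 = 33/4
R2: (1/4)·12 + (1/8)·0 + (5/8)·5 = 49/8
R3: (1/4)·2 + (1/8)·6 + (5/8)·7 = 45/8
R4: (1/4)·4 + (1/8)·9 + (5/8)·10 = 67/8
Highest expected payoff is 67/8, from R4.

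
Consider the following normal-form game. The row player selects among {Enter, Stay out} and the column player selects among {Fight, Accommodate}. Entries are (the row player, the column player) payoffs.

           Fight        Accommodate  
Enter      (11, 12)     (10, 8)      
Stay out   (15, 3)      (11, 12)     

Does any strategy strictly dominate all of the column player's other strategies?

None

Check whether one of the column player's strategies beats all alternatives regardless of what the opponent does.
Fight is not dominant: against Stay out, Accommodate gives 12 > 3.
Accommodate is not dominant: against Enter, Fight gives 12 > 8.
No single strategy is best against every opponent action.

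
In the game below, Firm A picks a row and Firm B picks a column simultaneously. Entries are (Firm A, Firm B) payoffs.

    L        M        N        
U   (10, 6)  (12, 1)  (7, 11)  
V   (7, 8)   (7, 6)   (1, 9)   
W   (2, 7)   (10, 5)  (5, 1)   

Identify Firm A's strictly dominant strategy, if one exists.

Check whether one of Firm A's strategies beats all alternatives regardless of what the opponent does.
U strictly dominates: vs L: 10 > each of {7, 2}; vs M: 12 > each of {7, 10}; vs N: 7 > each of {1, 5}.

U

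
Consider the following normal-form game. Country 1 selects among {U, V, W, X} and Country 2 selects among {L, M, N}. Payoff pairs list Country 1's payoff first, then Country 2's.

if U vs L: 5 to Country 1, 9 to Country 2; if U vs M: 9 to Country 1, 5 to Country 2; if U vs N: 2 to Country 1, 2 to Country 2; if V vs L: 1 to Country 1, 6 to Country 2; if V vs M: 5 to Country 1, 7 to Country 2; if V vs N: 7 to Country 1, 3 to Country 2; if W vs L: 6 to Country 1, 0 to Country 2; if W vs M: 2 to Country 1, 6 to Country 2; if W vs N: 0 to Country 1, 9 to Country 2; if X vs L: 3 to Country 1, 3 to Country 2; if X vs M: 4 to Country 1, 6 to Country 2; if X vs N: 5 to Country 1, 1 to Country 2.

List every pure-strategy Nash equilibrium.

No pure-strategy Nash equilibrium

A profile is a Nash equilibrium when each player is best-responding to the other.
Country 1's best responses — vs L: W (payoff 6); vs M: U (payoff 9); vs N: V (payoff 7).
Country 2's best responses — vs U: L (payoff 9); vs V: M (payoff 7); vs W: N (payoff 9); vs X: M (payoff 6).
No cell has both players best-responding. For instance, Country 1's best reply to M is U, but against U Country 2 prefers L over M.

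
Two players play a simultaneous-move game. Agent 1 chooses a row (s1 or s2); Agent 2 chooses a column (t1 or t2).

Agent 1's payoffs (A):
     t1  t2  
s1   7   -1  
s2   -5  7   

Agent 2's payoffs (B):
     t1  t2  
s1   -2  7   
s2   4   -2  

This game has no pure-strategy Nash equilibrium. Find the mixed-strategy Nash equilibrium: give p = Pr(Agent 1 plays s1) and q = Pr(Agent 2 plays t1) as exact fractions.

In a mixed NE each player is indifferent between their pure strategies, so the opponent's mix sets the indifference.
Agent 2 indifferent between t1 and t2: p·(-2) + (1−p)·4 = p·7 + (1−p)·(-2) ⟹ 4 + (-6)p = (-2) + 9p ⟹ p = 2/5.
Agent 1 indifferent between s1 and s2: q·7 + (1−q)·(-1) = q·(-5) + (1−q)·7 ⟹ (-1) + 8q = 7 + (-12)q ⟹ q = 2/5.

p = 2/5, q = 2/5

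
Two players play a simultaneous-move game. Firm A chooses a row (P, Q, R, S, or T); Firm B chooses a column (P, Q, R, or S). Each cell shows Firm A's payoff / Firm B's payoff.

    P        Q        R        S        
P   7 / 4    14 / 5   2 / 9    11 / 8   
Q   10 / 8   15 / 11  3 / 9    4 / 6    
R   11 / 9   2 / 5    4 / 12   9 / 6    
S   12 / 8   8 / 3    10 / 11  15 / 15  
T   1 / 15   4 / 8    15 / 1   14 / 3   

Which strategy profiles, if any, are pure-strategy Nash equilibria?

Check mutual best responses: a cell is a NE iff neither player can gain by unilaterally deviating.
Firm A's best responses — vs P: S (payoff 12); vs Q: Q (payoff 15); vs R: T (payoff 15); vs S: S (payoff 15).
Firm B's best responses — vs P: R (payoff 9); vs Q: Q (payoff 11); vs R: R (payoff 12); vs S: S (payoff 15); vs T: P (payoff 15).
Mutual best responses occur at (Q, Q) and (S, S); at each, neither player gains by switching.

(Q, Q) and (S, S)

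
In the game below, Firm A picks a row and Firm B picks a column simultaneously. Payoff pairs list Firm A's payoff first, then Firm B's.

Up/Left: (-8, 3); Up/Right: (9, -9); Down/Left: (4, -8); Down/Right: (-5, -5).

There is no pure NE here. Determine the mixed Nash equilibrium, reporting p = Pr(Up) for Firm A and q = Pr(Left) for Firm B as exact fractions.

In a mixed NE each player is indifferent between their pure strategies, so the opponent's mix sets the indifference.
Firm B indifferent between Left and Right: p·3 + (1−p)·(-8) = p·(-9) + (1−p)·(-5) ⟹ (-8) + 11p = (-5) + (-4)p ⟹ p = 1/5.
Firm A indifferent between Up and Down: q·(-8) + (1−q)·9 = q·4 + (1−q)·(-5) ⟹ 9 + (-17)q = (-5) + 9q ⟹ q = 7/13.

p = 1/5, q = 7/13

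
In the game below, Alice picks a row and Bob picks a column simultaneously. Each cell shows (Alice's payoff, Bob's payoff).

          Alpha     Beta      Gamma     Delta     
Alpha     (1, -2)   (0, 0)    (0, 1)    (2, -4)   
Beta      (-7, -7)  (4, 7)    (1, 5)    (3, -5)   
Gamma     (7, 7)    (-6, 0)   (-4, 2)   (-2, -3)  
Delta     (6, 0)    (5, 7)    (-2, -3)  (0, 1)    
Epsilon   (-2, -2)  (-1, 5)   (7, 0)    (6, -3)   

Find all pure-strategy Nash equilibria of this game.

Check mutual best responses: a cell is a NE iff neither player can gain by unilaterally deviating.
Alice's best responses — vs Alpha: Gamma (payoff 7); vs Beta: Delta (payoff 5); vs Gamma: Epsilon (payoff 7); vs Delta: Epsilon (payoff 6).
Bob's best responses — vs Alpha: Gamma (payoff 1); vs Beta: Beta (payoff 7); vs Gamma: Alpha (payoff 7); vs Delta: Beta (payoff 7); vs Epsilon: Beta (payoff 5).
Mutual best responses occur at (Gamma, Alpha) and (Delta, Beta); at each, neither player gains by switching.

(Gamma, Alpha) and (Delta, Beta)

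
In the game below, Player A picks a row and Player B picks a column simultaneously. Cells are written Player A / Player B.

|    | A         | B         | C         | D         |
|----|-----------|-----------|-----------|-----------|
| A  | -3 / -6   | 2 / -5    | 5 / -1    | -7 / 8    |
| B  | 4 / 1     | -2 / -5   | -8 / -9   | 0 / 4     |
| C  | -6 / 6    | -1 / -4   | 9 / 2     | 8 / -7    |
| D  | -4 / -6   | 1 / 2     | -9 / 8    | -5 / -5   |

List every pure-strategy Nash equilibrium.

None

Check mutual best responses: a cell is a NE iff neither player can gain by unilaterally deviating.
Player A's best responses — vs A: B (payoff 4); vs B: A (payoff 2); vs C: C (payoff 9); vs D: C (payoff 8).
Player B's best responses — vs A: D (payoff 8); vs B: D (payoff 4); vs C: A (payoff 6); vs D: C (payoff 8).
No cell has both players best-responding. For instance, Player A's best reply to B is A, but against A Player B prefers D over B.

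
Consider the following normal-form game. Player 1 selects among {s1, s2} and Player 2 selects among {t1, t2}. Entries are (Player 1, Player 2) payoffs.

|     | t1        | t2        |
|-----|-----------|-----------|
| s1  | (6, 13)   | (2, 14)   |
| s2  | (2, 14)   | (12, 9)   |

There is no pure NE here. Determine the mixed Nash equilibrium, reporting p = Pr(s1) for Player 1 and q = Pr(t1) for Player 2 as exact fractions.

p = 5/6, q = 5/7

Each player's mixing probability is pinned down by making the *other* player indifferent.
Player 2 indifferent between t1 and t2: p·13 + (1−p)·14 = p·14 + (1−p)·9 ⟹ 14 + (-1)p = 9 + 5p ⟹ p = 5/6.
Player 1 indifferent between s1 and s2: q·6 + (1−q)·2 = q·2 + (1−q)·12 ⟹ 2 + 4q = 12 + (-10)q ⟹ q = 5/7.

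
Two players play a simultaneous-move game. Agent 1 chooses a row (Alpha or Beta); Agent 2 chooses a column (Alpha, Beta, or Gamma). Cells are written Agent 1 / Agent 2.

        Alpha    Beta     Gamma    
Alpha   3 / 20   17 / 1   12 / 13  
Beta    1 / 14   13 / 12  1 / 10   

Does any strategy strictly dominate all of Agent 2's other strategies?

Alpha

A strategy is strictly dominant if it gives Agent 2 a strictly higher payoff than every other strategy, against every choice by the opponent.
Alpha strictly dominates: vs Alpha: 20 > each of {1, 13}; vs Beta: 14 > each of {12, 10}.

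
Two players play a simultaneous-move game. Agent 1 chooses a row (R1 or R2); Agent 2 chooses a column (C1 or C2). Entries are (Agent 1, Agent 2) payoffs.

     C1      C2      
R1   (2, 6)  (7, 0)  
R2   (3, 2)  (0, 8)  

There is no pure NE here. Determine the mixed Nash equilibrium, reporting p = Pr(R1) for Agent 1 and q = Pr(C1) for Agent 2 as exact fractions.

p = 1/2, q = 7/8

In a mixed NE each player is indifferent between their pure strategies, so the opponent's mix sets the indifference.
Agent 2 indifferent between C1 and C2: p·6 + (1−p)·2 = p·0 + (1−p)·8 ⟹ 2 + 4p = 8 + (-8)p ⟹ p = 1/2.
Agent 1 indifferent between R1 and R2: q·2 + (1−q)·7 = q·3 + (1−q)·0 ⟹ 7 + (-5)q = 0 + 3q ⟹ q = 7/8.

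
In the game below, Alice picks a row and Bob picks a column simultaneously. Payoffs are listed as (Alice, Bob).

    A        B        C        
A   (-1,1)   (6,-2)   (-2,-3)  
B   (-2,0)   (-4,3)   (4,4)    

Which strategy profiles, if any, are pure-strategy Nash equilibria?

(A, A) and (B, C)

A profile is a Nash equilibrium when each player is best-responding to the other.
Alice's best responses — vs A: A (payoff -1); vs B: A (payoff 6); vs C: B (payoff 4).
Bob's best responses — vs A: A (payoff 1); vs B: C (payoff 4).
Mutual best responses occur at (A, A) and (B, C); at each, neither player gains by switching.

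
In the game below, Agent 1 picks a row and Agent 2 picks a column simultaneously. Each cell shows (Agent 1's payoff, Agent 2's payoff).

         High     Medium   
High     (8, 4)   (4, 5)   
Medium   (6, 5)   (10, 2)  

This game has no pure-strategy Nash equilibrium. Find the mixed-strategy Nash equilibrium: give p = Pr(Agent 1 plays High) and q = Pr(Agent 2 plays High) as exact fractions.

In a mixed NE each player is indifferent between their pure strategies, so the opponent's mix sets the indifference.
Agent 2 indifferent between High and Medium: p·4 + (1−p)·5 = p·5 + (1−p)·2 ⟹ 5 + (-1)p = 2 + 3p ⟹ p = 3/4.
Agent 1 indifferent between High and Medium: q·8 + (1−q)·4 = q·6 + (1−q)·10 ⟹ 4 + 4q = 10 + (-4)q ⟹ q = 3/4.

p = 3/4, q = 3/4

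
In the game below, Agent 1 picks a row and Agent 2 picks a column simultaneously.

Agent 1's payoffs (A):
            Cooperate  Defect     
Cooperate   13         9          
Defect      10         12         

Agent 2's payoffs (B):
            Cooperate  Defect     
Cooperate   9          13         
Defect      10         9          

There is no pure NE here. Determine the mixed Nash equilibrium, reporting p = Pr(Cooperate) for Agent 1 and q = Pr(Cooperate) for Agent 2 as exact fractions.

Each player's mixing probability is pinned down by making the *other* player indifferent.
Agent 2 indifferent between Cooperate and Defect: p·9 + (1−p)·10 = p·13 + (1−p)·9 ⟹ 10 + (-1)p = 9 + 4p ⟹ p = 1/5.
Agent 1 indifferent between Cooperate and Defect: q·13 + (1−q)·9 = q·10 + (1−q)·12 ⟹ 9 + 4q = 12 + (-2)q ⟹ q = 1/2.

p = 1/5, q = 1/2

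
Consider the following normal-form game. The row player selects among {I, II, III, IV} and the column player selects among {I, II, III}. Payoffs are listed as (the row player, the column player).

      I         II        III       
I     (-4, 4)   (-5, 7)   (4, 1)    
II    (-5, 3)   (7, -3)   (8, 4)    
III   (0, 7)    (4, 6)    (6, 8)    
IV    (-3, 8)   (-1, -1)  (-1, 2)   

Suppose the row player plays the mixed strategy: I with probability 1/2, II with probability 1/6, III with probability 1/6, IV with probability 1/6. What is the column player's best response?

Compute the column player's expected payoff from each pure strategy against the given mix.
I: (1/2)·4 + (1/6)·3 + (1/6)·7 + (1/6)·8 = 5
II: (1/2)·7 + (1/6)·(-3) + (1/6)·6 + (1/6)·(-1) = 23/6
III: (1/2)·1 + (1/6)·4 + (1/6)·8 + (1/6)·2 = 17/6
Highest expected payoff is 5, from I.

I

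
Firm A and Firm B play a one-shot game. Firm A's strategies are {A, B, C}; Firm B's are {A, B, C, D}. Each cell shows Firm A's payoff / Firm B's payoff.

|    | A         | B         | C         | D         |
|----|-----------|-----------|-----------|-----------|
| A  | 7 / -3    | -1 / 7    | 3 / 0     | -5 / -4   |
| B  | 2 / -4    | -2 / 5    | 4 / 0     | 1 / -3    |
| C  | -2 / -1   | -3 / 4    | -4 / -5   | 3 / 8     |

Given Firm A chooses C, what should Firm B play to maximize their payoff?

D

With Firm A fixed at C, Firm B's payoffs are: A → -1, B → 4, C → -5, D → 8.
The maximum is 8, achieved by D.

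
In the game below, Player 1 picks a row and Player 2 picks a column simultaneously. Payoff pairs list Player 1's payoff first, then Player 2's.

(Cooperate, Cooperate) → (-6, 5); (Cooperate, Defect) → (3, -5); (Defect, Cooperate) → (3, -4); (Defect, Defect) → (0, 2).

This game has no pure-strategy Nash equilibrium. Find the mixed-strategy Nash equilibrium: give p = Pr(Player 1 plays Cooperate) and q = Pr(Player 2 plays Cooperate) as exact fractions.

p = 3/8, q = 1/4

Each player's mixing probability is pinned down by making the *other* player indifferent.
Player 2 indifferent between Cooperate and Defect: p·5 + (1−p)·(-4) = p·(-5) + (1−p)·2 ⟹ (-4) + 9p = 2 + (-7)p ⟹ p = 3/8.
Player 1 indifferent between Cooperate and Defect: q·(-6) + (1−q)·3 = q·3 + (1−q)·0 ⟹ 3 + (-9)q = 0 + 3q ⟹ q = 1/4.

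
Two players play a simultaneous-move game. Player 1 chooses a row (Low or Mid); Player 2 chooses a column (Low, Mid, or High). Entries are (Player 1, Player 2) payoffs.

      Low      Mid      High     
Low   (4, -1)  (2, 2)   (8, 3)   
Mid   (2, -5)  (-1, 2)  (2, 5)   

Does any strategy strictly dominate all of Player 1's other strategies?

A strategy is strictly dominant if it gives Player 1 a strictly higher payoff than every other strategy, against every choice by the opponent.
Low strictly dominates: vs Low: 4 > 2; vs Mid: 2 > -1; vs High: 8 > 2.

Low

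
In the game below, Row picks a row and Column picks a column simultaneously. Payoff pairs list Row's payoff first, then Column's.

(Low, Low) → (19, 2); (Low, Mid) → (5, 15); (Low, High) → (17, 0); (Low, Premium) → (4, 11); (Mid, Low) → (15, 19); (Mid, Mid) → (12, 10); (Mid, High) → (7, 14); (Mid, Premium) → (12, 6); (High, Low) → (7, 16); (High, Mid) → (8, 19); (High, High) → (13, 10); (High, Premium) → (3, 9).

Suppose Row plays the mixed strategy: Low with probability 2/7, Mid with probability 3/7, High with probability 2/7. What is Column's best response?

Mid

Compute Column's expected payoff from each pure strategy against the given mix.
Low: (2/7)·2 + (3/7)·19 + (2/7)·16 = 93/7
Mid: (2/7)·15 + (3/7)·10 + (2/7)·19 = 14
High: (2/7)·0 + (3/7)·14 + (2/7)·10 = 62/7
Premium: (2/7)·11 + (3/7)·6 + (2/7)·9 = 58/7
Highest expected payoff is 14, from Mid.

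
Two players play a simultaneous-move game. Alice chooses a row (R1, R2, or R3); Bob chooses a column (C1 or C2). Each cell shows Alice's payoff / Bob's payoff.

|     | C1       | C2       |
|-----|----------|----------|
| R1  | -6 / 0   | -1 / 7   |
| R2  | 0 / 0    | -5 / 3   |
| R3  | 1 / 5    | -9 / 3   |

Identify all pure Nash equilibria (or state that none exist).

A profile is a Nash equilibrium when each player is best-responding to the other.
Alice's best responses — vs C1: R3 (payoff 1); vs C2: R1 (payoff -1).
Bob's best responses — vs R1: C2 (payoff 7); vs R2: C2 (payoff 3); vs R3: C1 (payoff 5).
Mutual best responses occur at (R1, C2) and (R3, C1); at each, neither player gains by switching.

(R1, C2) and (R3, C1)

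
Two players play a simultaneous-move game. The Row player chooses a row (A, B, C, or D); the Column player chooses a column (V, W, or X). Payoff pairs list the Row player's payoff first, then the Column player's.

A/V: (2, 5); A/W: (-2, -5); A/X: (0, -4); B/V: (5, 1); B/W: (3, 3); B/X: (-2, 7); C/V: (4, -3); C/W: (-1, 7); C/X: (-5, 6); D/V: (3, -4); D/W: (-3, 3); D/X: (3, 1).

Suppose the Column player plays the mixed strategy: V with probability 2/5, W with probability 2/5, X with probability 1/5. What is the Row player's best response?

B

Compute the Row player's expected payoff from each pure strategy against the given mix.
A: (2/5)·2 + (2/5)·(-2) + (1/5)·0 = 0
B: (2/5)·5 + (2/5)·3 + (1/5)·(-2) = 14/5
C: (2/5)·4 + (2/5)·(-1) + (1/5)·(-5) = 1/5
D: (2/5)·3 + (2/5)·(-3) + (1/5)·3 = 3/5
Highest expected payoff is 14/5, from B.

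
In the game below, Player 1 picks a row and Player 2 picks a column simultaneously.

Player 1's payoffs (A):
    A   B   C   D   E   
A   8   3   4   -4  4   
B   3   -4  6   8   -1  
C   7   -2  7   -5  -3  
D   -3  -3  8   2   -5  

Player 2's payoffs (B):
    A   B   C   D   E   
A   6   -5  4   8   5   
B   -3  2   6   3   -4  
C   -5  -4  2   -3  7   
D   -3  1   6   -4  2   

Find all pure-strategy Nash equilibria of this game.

(D, C)

Check mutual best responses: a cell is a NE iff neither player can gain by unilaterally deviating.
Player 1's best responses — vs A: A (payoff 8); vs B: A (payoff 3); vs C: D (payoff 8); vs D: B (payoff 8); vs E: A (payoff 4).
Player 2's best responses — vs A: D (payoff 8); vs B: C (payoff 6); vs C: E (payoff 7); vs D: C (payoff 6).
The only mutual best response is (D, C); neither player gains by switching there.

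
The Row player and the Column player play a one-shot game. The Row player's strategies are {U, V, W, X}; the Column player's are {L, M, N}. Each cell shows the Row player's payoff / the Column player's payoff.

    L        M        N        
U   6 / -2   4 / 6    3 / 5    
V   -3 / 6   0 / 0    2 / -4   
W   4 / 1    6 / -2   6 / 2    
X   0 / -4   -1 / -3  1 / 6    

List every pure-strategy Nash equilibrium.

Find each player's best response to every opponent strategy; NE are the intersections.
The Row player's best responses — vs L: U (payoff 6); vs M: W (payoff 6); vs N: W (payoff 6).
The Column player's best responses — vs U: M (payoff 6); vs V: L (payoff 6); vs W: N (payoff 2); vs X: N (payoff 6).
The only mutual best response is (W, N); neither player gains by switching there.

(W, N)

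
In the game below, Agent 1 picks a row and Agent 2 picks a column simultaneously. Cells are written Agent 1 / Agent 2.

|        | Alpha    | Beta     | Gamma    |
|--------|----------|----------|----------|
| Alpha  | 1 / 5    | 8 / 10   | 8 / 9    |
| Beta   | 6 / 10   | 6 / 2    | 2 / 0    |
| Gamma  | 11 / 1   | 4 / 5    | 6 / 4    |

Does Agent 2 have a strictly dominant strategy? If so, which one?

None

A strategy is strictly dominant if it gives Agent 2 a strictly higher payoff than every other strategy, against every choice by the opponent.
Alpha is not dominant: against Alpha, Beta gives 10 > 5.
Beta is not dominant: against Beta, Alpha gives 10 > 2.
Gamma is not dominant: against Alpha, Beta gives 10 > 9.
No single strategy is best against every opponent action.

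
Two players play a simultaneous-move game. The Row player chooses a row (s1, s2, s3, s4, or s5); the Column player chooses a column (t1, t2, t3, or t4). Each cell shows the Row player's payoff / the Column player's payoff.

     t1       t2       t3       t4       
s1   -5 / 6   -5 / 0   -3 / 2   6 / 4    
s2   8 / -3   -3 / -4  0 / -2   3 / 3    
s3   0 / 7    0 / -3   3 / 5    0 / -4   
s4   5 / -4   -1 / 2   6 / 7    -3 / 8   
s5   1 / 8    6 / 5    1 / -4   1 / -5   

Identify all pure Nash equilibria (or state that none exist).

There is no pure-strategy Nash equilibrium

Check mutual best responses: a cell is a NE iff neither player can gain by unilaterally deviating.
The Row player's best responses — vs t1: s2 (payoff 8); vs t2: s5 (payoff 6); vs t3: s4 (payoff 6); vs t4: s1 (payoff 6).
The Column player's best responses — vs s1: t1 (payoff 6); vs s2: t4 (payoff 3); vs s3: t1 (payoff 7); vs s4: t4 (payoff 8); vs s5: t1 (payoff 8).
No cell has both players best-responding. For instance, the Row player's best reply to t3 is s4, but against s4 the Column player prefers t4 over t3.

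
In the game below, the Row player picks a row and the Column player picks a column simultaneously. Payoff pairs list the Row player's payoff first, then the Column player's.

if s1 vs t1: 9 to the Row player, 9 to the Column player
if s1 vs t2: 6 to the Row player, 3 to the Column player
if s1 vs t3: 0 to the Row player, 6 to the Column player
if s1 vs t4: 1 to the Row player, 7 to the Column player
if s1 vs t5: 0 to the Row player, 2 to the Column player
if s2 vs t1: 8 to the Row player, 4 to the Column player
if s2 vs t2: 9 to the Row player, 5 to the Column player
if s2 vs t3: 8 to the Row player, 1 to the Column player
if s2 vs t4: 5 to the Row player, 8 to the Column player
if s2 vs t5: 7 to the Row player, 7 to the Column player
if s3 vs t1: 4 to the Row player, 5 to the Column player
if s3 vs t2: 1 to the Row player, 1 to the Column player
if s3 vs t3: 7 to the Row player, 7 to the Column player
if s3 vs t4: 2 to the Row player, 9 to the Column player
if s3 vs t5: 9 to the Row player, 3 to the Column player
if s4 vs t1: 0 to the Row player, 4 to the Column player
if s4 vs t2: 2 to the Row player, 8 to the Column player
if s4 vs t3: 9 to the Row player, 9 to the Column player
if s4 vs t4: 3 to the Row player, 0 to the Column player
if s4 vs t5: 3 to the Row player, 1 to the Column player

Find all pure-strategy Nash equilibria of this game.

(s1, t1), (s2, t4), and (s4, t3)

A profile is a Nash equilibrium when each player is best-responding to the other.
The Row player's best responses — vs t1: s1 (payoff 9); vs t2: s2 (payoff 9); vs t3: s4 (payoff 9); vs t4: s2 (payoff 5); vs t5: s3 (payoff 9).
The Column player's best responses — vs s1: t1 (payoff 9); vs s2: t4 (payoff 8); vs s3: t4 (payoff 9); vs s4: t3 (payoff 9).
Mutual best responses occur at (s1, t1), (s2, t4), and (s4, t3); at each, neither player gains by switching.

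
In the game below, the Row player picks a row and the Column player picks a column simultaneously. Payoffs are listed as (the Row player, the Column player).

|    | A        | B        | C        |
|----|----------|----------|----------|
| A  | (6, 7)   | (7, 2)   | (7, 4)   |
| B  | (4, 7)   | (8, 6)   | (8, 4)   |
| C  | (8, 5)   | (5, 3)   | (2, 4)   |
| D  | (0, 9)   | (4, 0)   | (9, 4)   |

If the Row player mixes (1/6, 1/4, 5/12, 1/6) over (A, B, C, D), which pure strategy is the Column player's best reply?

A

The Column player's best reply maximizes expected payoff against the mix.
A: (1/6)·7 + (1/4)·7 + (5/12)·5 + (1/6)·9 = 13/2
B: (1/6)·2 + (1/4)·6 + (5/12)·3 + (1/6)·0 = 37/12
C: (1/6)·4 + (1/4)·4 + (5/12)·4 + (1/6)·4 = 4
Highest expected payoff is 13/2, from A.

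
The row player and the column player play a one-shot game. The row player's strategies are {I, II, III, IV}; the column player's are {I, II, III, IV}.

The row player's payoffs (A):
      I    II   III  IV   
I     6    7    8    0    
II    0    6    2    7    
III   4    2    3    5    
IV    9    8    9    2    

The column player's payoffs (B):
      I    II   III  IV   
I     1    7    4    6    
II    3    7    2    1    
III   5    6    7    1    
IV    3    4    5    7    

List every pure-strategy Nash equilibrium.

No pure-strategy Nash equilibrium

A profile is a Nash equilibrium when each player is best-responding to the other.
The row player's best responses — vs I: IV (payoff 9); vs II: IV (payoff 8); vs III: IV (payoff 9); vs IV: II (payoff 7).
The column player's best responses — vs I: II (payoff 7); vs II: II (payoff 7); vs III: III (payoff 7); vs IV: IV (payoff 7).
No cell has both players best-responding. For instance, the row player's best reply to I is IV, but against IV the column player prefers IV over I.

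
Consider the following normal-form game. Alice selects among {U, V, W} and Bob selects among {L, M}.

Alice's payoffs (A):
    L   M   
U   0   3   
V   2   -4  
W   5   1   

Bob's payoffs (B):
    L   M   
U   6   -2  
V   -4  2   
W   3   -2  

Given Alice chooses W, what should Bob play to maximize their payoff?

L

With Alice fixed at W, Bob's payoffs are: L → 3, M → -2.
The maximum is 3, achieved by L.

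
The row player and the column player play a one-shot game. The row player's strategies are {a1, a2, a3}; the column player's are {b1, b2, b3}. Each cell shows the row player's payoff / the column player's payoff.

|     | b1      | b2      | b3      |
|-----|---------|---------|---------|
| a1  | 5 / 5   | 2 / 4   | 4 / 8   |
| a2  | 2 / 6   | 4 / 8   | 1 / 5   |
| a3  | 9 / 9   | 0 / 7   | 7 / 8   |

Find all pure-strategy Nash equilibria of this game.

(a2, b2) and (a3, b1)

Check mutual best responses: a cell is a NE iff neither player can gain by unilaterally deviating.
The row player's best responses — vs b1: a3 (payoff 9); vs b2: a2 (payoff 4); vs b3: a3 (payoff 7).
The column player's best responses — vs a1: b3 (payoff 8); vs a2: b2 (payoff 8); vs a3: b1 (payoff 9).
Mutual best responses occur at (a2, b2) and (a3, b1); at each, neither player gains by switching.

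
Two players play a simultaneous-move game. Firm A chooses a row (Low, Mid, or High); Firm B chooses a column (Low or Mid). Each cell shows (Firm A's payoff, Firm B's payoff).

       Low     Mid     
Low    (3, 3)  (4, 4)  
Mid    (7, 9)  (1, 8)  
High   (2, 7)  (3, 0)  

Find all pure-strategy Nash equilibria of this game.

(Low, Mid) and (Mid, Low)

A profile is a Nash equilibrium when each player is best-responding to the other.
Firm A's best responses — vs Low: Mid (payoff 7); vs Mid: Low (payoff 4).
Firm B's best responses — vs Low: Mid (payoff 4); vs Mid: Low (payoff 9); vs High: Low (payoff 7).
Mutual best responses occur at (Low, Mid) and (Mid, Low); at each, neither player gains by switching.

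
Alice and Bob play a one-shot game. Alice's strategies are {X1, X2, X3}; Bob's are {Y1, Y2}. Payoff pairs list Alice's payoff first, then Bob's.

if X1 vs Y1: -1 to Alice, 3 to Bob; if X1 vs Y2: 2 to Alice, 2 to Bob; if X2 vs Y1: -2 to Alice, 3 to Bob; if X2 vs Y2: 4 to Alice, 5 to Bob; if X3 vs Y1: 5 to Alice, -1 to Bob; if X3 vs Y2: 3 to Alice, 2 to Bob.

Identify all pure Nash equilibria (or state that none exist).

Check mutual best responses: a cell is a NE iff neither player can gain by unilaterally deviating.
Alice's best responses — vs Y1: X3 (payoff 5); vs Y2: X2 (payoff 4).
Bob's best responses — vs X1: Y1 (payoff 3); vs X2: Y2 (payoff 5); vs X3: Y2 (payoff 2).
The only mutual best response is (X2, Y2); neither player gains by switching there.

(X2, Y2)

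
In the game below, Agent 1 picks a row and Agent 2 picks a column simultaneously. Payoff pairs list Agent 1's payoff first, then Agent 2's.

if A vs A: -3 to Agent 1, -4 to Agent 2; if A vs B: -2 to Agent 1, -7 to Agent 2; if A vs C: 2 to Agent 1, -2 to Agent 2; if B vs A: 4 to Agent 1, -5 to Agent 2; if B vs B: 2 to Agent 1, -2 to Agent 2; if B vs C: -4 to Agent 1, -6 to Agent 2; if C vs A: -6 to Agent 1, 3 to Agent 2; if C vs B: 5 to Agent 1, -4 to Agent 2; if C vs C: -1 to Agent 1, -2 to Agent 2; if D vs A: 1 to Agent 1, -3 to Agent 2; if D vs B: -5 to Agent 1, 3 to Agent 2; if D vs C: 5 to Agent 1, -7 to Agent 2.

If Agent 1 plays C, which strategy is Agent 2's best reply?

A

With Agent 1 fixed at C, Agent 2's payoffs are: A → 3, B → -4, C → -2.
The maximum is 3, achieved by A.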